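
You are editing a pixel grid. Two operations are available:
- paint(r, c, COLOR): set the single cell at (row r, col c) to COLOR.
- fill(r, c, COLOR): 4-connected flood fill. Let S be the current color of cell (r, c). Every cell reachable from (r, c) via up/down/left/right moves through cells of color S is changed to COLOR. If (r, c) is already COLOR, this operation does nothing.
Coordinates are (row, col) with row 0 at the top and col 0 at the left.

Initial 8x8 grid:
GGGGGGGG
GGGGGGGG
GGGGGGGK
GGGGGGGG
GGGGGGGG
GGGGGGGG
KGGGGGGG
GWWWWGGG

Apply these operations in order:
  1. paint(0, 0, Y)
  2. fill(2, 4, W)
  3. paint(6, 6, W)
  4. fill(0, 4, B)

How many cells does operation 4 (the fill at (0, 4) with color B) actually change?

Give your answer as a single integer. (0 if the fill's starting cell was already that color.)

After op 1 paint(0,0,Y):
YGGGGGGG
GGGGGGGG
GGGGGGGK
GGGGGGGG
GGGGGGGG
GGGGGGGG
KGGGGGGG
GWWWWGGG
After op 2 fill(2,4,W) [56 cells changed]:
YWWWWWWW
WWWWWWWW
WWWWWWWK
WWWWWWWW
WWWWWWWW
WWWWWWWW
KWWWWWWW
GWWWWWWW
After op 3 paint(6,6,W):
YWWWWWWW
WWWWWWWW
WWWWWWWK
WWWWWWWW
WWWWWWWW
WWWWWWWW
KWWWWWWW
GWWWWWWW
After op 4 fill(0,4,B) [60 cells changed]:
YBBBBBBB
BBBBBBBB
BBBBBBBK
BBBBBBBB
BBBBBBBB
BBBBBBBB
KBBBBBBB
GBBBBBBB

Answer: 60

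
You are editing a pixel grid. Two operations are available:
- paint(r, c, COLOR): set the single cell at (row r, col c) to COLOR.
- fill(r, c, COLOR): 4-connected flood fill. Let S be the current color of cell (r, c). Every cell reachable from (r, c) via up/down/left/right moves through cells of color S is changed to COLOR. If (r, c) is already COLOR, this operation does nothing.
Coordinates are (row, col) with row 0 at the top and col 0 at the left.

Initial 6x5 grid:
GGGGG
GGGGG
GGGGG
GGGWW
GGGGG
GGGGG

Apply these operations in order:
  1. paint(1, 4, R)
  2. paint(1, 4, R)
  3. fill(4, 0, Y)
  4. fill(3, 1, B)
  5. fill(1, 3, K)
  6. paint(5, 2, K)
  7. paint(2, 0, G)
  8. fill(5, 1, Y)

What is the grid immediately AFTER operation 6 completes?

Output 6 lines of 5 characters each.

Answer: KKKKK
KKKKR
KKKKK
KKKWW
KKKKK
KKKKK

Derivation:
After op 1 paint(1,4,R):
GGGGG
GGGGR
GGGGG
GGGWW
GGGGG
GGGGG
After op 2 paint(1,4,R):
GGGGG
GGGGR
GGGGG
GGGWW
GGGGG
GGGGG
After op 3 fill(4,0,Y) [27 cells changed]:
YYYYY
YYYYR
YYYYY
YYYWW
YYYYY
YYYYY
After op 4 fill(3,1,B) [27 cells changed]:
BBBBB
BBBBR
BBBBB
BBBWW
BBBBB
BBBBB
After op 5 fill(1,3,K) [27 cells changed]:
KKKKK
KKKKR
KKKKK
KKKWW
KKKKK
KKKKK
After op 6 paint(5,2,K):
KKKKK
KKKKR
KKKKK
KKKWW
KKKKK
KKKKK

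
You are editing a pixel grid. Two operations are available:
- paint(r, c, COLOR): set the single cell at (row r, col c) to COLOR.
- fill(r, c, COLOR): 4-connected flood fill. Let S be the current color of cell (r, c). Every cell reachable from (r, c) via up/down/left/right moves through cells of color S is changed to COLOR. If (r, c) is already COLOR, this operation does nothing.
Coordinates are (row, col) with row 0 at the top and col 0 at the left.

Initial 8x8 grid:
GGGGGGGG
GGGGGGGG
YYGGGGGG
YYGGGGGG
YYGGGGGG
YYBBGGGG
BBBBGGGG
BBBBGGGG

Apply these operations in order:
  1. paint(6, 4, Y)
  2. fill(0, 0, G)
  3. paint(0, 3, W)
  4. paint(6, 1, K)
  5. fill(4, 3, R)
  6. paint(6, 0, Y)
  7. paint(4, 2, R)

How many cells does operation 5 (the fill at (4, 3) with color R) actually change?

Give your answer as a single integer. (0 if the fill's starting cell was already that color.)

Answer: 44

Derivation:
After op 1 paint(6,4,Y):
GGGGGGGG
GGGGGGGG
YYGGGGGG
YYGGGGGG
YYGGGGGG
YYBBGGGG
BBBBYGGG
BBBBGGGG
After op 2 fill(0,0,G) [0 cells changed]:
GGGGGGGG
GGGGGGGG
YYGGGGGG
YYGGGGGG
YYGGGGGG
YYBBGGGG
BBBBYGGG
BBBBGGGG
After op 3 paint(0,3,W):
GGGWGGGG
GGGGGGGG
YYGGGGGG
YYGGGGGG
YYGGGGGG
YYBBGGGG
BBBBYGGG
BBBBGGGG
After op 4 paint(6,1,K):
GGGWGGGG
GGGGGGGG
YYGGGGGG
YYGGGGGG
YYGGGGGG
YYBBGGGG
BKBBYGGG
BBBBGGGG
After op 5 fill(4,3,R) [44 cells changed]:
RRRWRRRR
RRRRRRRR
YYRRRRRR
YYRRRRRR
YYRRRRRR
YYBBRRRR
BKBBYRRR
BBBBRRRR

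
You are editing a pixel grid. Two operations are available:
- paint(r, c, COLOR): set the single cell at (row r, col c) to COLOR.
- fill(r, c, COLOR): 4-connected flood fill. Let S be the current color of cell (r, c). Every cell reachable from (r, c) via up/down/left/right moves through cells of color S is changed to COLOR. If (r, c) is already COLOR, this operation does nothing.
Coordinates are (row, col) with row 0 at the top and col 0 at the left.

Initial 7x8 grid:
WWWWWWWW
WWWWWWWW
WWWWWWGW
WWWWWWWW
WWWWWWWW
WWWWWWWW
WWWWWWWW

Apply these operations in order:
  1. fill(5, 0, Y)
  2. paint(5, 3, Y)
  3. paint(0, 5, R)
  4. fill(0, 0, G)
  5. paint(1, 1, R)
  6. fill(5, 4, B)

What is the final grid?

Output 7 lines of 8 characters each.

Answer: BBBBBRBB
BRBBBBBB
BBBBBBBB
BBBBBBBB
BBBBBBBB
BBBBBBBB
BBBBBBBB

Derivation:
After op 1 fill(5,0,Y) [55 cells changed]:
YYYYYYYY
YYYYYYYY
YYYYYYGY
YYYYYYYY
YYYYYYYY
YYYYYYYY
YYYYYYYY
After op 2 paint(5,3,Y):
YYYYYYYY
YYYYYYYY
YYYYYYGY
YYYYYYYY
YYYYYYYY
YYYYYYYY
YYYYYYYY
After op 3 paint(0,5,R):
YYYYYRYY
YYYYYYYY
YYYYYYGY
YYYYYYYY
YYYYYYYY
YYYYYYYY
YYYYYYYY
After op 4 fill(0,0,G) [54 cells changed]:
GGGGGRGG
GGGGGGGG
GGGGGGGG
GGGGGGGG
GGGGGGGG
GGGGGGGG
GGGGGGGG
After op 5 paint(1,1,R):
GGGGGRGG
GRGGGGGG
GGGGGGGG
GGGGGGGG
GGGGGGGG
GGGGGGGG
GGGGGGGG
After op 6 fill(5,4,B) [54 cells changed]:
BBBBBRBB
BRBBBBBB
BBBBBBBB
BBBBBBBB
BBBBBBBB
BBBBBBBB
BBBBBBBB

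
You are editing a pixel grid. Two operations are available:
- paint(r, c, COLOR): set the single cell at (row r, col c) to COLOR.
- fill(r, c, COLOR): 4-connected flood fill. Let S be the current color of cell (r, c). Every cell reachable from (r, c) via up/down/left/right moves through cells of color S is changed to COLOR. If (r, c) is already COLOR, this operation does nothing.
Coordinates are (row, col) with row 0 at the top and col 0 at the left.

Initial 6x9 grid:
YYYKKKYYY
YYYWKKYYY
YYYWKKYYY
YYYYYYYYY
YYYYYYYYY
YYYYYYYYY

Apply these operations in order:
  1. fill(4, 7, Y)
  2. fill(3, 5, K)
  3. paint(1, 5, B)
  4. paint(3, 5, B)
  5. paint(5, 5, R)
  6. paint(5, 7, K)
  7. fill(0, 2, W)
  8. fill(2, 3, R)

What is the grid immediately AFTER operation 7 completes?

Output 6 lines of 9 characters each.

After op 1 fill(4,7,Y) [0 cells changed]:
YYYKKKYYY
YYYWKKYYY
YYYWKKYYY
YYYYYYYYY
YYYYYYYYY
YYYYYYYYY
After op 2 fill(3,5,K) [45 cells changed]:
KKKKKKKKK
KKKWKKKKK
KKKWKKKKK
KKKKKKKKK
KKKKKKKKK
KKKKKKKKK
After op 3 paint(1,5,B):
KKKKKKKKK
KKKWKBKKK
KKKWKKKKK
KKKKKKKKK
KKKKKKKKK
KKKKKKKKK
After op 4 paint(3,5,B):
KKKKKKKKK
KKKWKBKKK
KKKWKKKKK
KKKKKBKKK
KKKKKKKKK
KKKKKKKKK
After op 5 paint(5,5,R):
KKKKKKKKK
KKKWKBKKK
KKKWKKKKK
KKKKKBKKK
KKKKKKKKK
KKKKKRKKK
After op 6 paint(5,7,K):
KKKKKKKKK
KKKWKBKKK
KKKWKKKKK
KKKKKBKKK
KKKKKKKKK
KKKKKRKKK
After op 7 fill(0,2,W) [49 cells changed]:
WWWWWWWWW
WWWWWBWWW
WWWWWWWWW
WWWWWBWWW
WWWWWWWWW
WWWWWRWWW

Answer: WWWWWWWWW
WWWWWBWWW
WWWWWWWWW
WWWWWBWWW
WWWWWWWWW
WWWWWRWWW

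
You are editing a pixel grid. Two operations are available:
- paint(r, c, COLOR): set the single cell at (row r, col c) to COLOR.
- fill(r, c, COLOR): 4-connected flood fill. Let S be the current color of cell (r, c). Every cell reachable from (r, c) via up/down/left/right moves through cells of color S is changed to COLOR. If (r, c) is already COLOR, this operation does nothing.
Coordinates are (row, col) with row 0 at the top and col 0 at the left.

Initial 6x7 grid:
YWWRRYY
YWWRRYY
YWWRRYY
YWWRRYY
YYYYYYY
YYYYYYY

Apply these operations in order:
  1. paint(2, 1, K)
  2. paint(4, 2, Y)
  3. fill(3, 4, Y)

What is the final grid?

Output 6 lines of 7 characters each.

After op 1 paint(2,1,K):
YWWRRYY
YWWRRYY
YKWRRYY
YWWRRYY
YYYYYYY
YYYYYYY
After op 2 paint(4,2,Y):
YWWRRYY
YWWRRYY
YKWRRYY
YWWRRYY
YYYYYYY
YYYYYYY
After op 3 fill(3,4,Y) [8 cells changed]:
YWWYYYY
YWWYYYY
YKWYYYY
YWWYYYY
YYYYYYY
YYYYYYY

Answer: YWWYYYY
YWWYYYY
YKWYYYY
YWWYYYY
YYYYYYY
YYYYYYY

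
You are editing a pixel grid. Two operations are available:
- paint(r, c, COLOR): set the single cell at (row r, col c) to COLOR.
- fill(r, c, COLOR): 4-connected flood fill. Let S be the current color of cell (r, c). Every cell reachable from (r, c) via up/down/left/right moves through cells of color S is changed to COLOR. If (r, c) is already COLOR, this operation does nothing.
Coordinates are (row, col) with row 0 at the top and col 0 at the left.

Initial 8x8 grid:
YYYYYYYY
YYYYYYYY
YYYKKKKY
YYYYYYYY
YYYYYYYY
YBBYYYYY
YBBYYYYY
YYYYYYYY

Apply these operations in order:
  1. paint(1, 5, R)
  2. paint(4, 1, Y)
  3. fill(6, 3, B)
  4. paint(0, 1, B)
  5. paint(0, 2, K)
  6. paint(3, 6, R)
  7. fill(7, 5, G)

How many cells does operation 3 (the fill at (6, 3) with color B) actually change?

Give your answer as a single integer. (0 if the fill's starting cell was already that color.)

After op 1 paint(1,5,R):
YYYYYYYY
YYYYYRYY
YYYKKKKY
YYYYYYYY
YYYYYYYY
YBBYYYYY
YBBYYYYY
YYYYYYYY
After op 2 paint(4,1,Y):
YYYYYYYY
YYYYYRYY
YYYKKKKY
YYYYYYYY
YYYYYYYY
YBBYYYYY
YBBYYYYY
YYYYYYYY
After op 3 fill(6,3,B) [55 cells changed]:
BBBBBBBB
BBBBBRBB
BBBKKKKB
BBBBBBBB
BBBBBBBB
BBBBBBBB
BBBBBBBB
BBBBBBBB

Answer: 55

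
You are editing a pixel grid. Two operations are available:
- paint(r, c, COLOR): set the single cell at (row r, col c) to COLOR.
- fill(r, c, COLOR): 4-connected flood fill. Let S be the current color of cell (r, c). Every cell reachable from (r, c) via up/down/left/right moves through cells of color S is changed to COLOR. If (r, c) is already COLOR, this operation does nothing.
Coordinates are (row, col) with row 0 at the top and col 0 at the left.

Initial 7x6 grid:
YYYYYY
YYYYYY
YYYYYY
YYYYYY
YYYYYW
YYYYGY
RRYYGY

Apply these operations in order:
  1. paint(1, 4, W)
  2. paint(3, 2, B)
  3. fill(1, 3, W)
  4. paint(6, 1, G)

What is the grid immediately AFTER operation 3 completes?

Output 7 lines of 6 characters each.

After op 1 paint(1,4,W):
YYYYYY
YYYYWY
YYYYYY
YYYYYY
YYYYYW
YYYYGY
RRYYGY
After op 2 paint(3,2,B):
YYYYYY
YYYYWY
YYYYYY
YYBYYY
YYYYYW
YYYYGY
RRYYGY
After op 3 fill(1,3,W) [33 cells changed]:
WWWWWW
WWWWWW
WWWWWW
WWBWWW
WWWWWW
WWWWGY
RRWWGY

Answer: WWWWWW
WWWWWW
WWWWWW
WWBWWW
WWWWWW
WWWWGY
RRWWGY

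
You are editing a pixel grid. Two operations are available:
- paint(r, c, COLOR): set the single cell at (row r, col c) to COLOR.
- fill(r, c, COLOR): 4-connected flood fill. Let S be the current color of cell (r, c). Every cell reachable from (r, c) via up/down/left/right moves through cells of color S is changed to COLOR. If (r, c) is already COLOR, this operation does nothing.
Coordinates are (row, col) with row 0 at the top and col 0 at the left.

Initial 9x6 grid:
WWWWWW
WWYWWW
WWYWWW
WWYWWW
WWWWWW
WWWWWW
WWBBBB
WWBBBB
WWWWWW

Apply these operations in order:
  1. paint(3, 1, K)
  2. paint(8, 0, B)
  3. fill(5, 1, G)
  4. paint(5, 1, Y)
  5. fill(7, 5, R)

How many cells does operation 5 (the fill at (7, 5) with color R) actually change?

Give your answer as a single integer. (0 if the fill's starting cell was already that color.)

After op 1 paint(3,1,K):
WWWWWW
WWYWWW
WWYWWW
WKYWWW
WWWWWW
WWWWWW
WWBBBB
WWBBBB
WWWWWW
After op 2 paint(8,0,B):
WWWWWW
WWYWWW
WWYWWW
WKYWWW
WWWWWW
WWWWWW
WWBBBB
WWBBBB
BWWWWW
After op 3 fill(5,1,G) [41 cells changed]:
GGGGGG
GGYGGG
GGYGGG
GKYGGG
GGGGGG
GGGGGG
GGBBBB
GGBBBB
BGGGGG
After op 4 paint(5,1,Y):
GGGGGG
GGYGGG
GGYGGG
GKYGGG
GGGGGG
GYGGGG
GGBBBB
GGBBBB
BGGGGG
After op 5 fill(7,5,R) [8 cells changed]:
GGGGGG
GGYGGG
GGYGGG
GKYGGG
GGGGGG
GYGGGG
GGRRRR
GGRRRR
BGGGGG

Answer: 8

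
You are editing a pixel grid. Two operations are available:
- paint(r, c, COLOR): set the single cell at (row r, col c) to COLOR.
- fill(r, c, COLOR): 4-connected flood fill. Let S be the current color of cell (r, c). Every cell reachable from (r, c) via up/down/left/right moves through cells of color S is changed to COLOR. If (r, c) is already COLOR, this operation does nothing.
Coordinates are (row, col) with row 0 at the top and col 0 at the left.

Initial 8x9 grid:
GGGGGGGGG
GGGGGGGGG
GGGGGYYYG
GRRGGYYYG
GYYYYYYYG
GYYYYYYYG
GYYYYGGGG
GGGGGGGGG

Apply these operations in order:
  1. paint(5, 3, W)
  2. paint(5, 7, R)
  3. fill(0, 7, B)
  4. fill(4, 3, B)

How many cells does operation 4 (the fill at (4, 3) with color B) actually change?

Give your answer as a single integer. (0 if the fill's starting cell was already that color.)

Answer: 22

Derivation:
After op 1 paint(5,3,W):
GGGGGGGGG
GGGGGGGGG
GGGGGYYYG
GRRGGYYYG
GYYYYYYYG
GYYWYYYYG
GYYYYGGGG
GGGGGGGGG
After op 2 paint(5,7,R):
GGGGGGGGG
GGGGGGGGG
GGGGGYYYG
GRRGGYYYG
GYYYYYYYG
GYYWYYYRG
GYYYYGGGG
GGGGGGGGG
After op 3 fill(0,7,B) [46 cells changed]:
BBBBBBBBB
BBBBBBBBB
BBBBBYYYB
BRRBBYYYB
BYYYYYYYB
BYYWYYYRB
BYYYYBBBB
BBBBBBBBB
After op 4 fill(4,3,B) [22 cells changed]:
BBBBBBBBB
BBBBBBBBB
BBBBBBBBB
BRRBBBBBB
BBBBBBBBB
BBBWBBBRB
BBBBBBBBB
BBBBBBBBB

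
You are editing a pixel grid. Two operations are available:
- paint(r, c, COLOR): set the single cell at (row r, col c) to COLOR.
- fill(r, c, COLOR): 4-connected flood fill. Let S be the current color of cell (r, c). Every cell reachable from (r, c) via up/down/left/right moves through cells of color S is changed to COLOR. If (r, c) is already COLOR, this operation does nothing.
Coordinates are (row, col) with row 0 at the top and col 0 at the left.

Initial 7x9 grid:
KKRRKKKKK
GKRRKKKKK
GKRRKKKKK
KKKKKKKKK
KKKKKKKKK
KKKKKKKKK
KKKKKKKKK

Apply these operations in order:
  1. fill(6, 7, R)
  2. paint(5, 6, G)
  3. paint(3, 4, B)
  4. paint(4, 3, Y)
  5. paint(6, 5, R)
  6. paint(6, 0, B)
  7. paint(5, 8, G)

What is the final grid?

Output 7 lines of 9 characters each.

Answer: RRRRRRRRR
GRRRRRRRR
GRRRRRRRR
RRRRBRRRR
RRRYRRRRR
RRRRRRGRG
BRRRRRRRR

Derivation:
After op 1 fill(6,7,R) [55 cells changed]:
RRRRRRRRR
GRRRRRRRR
GRRRRRRRR
RRRRRRRRR
RRRRRRRRR
RRRRRRRRR
RRRRRRRRR
After op 2 paint(5,6,G):
RRRRRRRRR
GRRRRRRRR
GRRRRRRRR
RRRRRRRRR
RRRRRRRRR
RRRRRRGRR
RRRRRRRRR
After op 3 paint(3,4,B):
RRRRRRRRR
GRRRRRRRR
GRRRRRRRR
RRRRBRRRR
RRRRRRRRR
RRRRRRGRR
RRRRRRRRR
After op 4 paint(4,3,Y):
RRRRRRRRR
GRRRRRRRR
GRRRRRRRR
RRRRBRRRR
RRRYRRRRR
RRRRRRGRR
RRRRRRRRR
After op 5 paint(6,5,R):
RRRRRRRRR
GRRRRRRRR
GRRRRRRRR
RRRRBRRRR
RRRYRRRRR
RRRRRRGRR
RRRRRRRRR
After op 6 paint(6,0,B):
RRRRRRRRR
GRRRRRRRR
GRRRRRRRR
RRRRBRRRR
RRRYRRRRR
RRRRRRGRR
BRRRRRRRR
After op 7 paint(5,8,G):
RRRRRRRRR
GRRRRRRRR
GRRRRRRRR
RRRRBRRRR
RRRYRRRRR
RRRRRRGRG
BRRRRRRRR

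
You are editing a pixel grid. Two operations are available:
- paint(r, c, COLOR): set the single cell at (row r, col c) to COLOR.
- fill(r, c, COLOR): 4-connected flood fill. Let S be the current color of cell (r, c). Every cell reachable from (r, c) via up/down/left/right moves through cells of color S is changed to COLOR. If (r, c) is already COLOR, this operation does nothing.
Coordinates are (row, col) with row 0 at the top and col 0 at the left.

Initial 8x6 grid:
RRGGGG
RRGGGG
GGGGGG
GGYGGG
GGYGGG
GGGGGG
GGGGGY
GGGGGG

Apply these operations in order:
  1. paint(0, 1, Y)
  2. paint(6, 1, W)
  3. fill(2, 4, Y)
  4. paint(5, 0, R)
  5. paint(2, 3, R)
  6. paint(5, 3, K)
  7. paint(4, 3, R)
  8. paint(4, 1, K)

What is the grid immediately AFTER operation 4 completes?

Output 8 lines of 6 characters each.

Answer: RYYYYY
RRYYYY
YYYYYY
YYYYYY
YYYYYY
RYYYYY
YWYYYY
YYYYYY

Derivation:
After op 1 paint(0,1,Y):
RYGGGG
RRGGGG
GGGGGG
GGYGGG
GGYGGG
GGGGGG
GGGGGY
GGGGGG
After op 2 paint(6,1,W):
RYGGGG
RRGGGG
GGGGGG
GGYGGG
GGYGGG
GGGGGG
GWGGGY
GGGGGG
After op 3 fill(2,4,Y) [40 cells changed]:
RYYYYY
RRYYYY
YYYYYY
YYYYYY
YYYYYY
YYYYYY
YWYYYY
YYYYYY
After op 4 paint(5,0,R):
RYYYYY
RRYYYY
YYYYYY
YYYYYY
YYYYYY
RYYYYY
YWYYYY
YYYYYY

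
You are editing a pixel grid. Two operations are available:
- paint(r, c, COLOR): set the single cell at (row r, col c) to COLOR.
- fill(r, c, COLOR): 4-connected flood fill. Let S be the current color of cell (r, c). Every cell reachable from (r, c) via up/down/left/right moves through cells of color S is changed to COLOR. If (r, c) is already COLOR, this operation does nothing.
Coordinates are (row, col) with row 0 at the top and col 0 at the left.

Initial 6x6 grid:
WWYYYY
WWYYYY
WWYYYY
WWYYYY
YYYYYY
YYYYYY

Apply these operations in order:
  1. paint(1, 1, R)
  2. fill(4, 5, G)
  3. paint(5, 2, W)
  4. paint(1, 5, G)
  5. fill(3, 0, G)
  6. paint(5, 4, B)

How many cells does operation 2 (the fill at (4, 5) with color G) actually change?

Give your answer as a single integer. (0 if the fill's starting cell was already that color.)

After op 1 paint(1,1,R):
WWYYYY
WRYYYY
WWYYYY
WWYYYY
YYYYYY
YYYYYY
After op 2 fill(4,5,G) [28 cells changed]:
WWGGGG
WRGGGG
WWGGGG
WWGGGG
GGGGGG
GGGGGG

Answer: 28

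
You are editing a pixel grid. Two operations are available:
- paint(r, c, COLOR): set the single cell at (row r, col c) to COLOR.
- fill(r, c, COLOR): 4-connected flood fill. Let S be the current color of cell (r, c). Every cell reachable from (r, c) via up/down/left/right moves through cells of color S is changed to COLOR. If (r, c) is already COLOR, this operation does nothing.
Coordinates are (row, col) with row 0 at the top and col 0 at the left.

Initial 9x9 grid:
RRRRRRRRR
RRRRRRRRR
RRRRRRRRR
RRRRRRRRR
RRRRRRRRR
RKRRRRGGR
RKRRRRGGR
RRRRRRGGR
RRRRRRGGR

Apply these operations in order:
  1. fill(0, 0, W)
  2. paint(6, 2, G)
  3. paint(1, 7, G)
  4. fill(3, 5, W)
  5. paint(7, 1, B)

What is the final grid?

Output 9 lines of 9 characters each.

Answer: WWWWWWWWW
WWWWWWWGW
WWWWWWWWW
WWWWWWWWW
WWWWWWWWW
WKWWWWGGW
WKGWWWGGW
WBWWWWGGW
WWWWWWGGW

Derivation:
After op 1 fill(0,0,W) [71 cells changed]:
WWWWWWWWW
WWWWWWWWW
WWWWWWWWW
WWWWWWWWW
WWWWWWWWW
WKWWWWGGW
WKWWWWGGW
WWWWWWGGW
WWWWWWGGW
After op 2 paint(6,2,G):
WWWWWWWWW
WWWWWWWWW
WWWWWWWWW
WWWWWWWWW
WWWWWWWWW
WKWWWWGGW
WKGWWWGGW
WWWWWWGGW
WWWWWWGGW
After op 3 paint(1,7,G):
WWWWWWWWW
WWWWWWWGW
WWWWWWWWW
WWWWWWWWW
WWWWWWWWW
WKWWWWGGW
WKGWWWGGW
WWWWWWGGW
WWWWWWGGW
After op 4 fill(3,5,W) [0 cells changed]:
WWWWWWWWW
WWWWWWWGW
WWWWWWWWW
WWWWWWWWW
WWWWWWWWW
WKWWWWGGW
WKGWWWGGW
WWWWWWGGW
WWWWWWGGW
After op 5 paint(7,1,B):
WWWWWWWWW
WWWWWWWGW
WWWWWWWWW
WWWWWWWWW
WWWWWWWWW
WKWWWWGGW
WKGWWWGGW
WBWWWWGGW
WWWWWWGGW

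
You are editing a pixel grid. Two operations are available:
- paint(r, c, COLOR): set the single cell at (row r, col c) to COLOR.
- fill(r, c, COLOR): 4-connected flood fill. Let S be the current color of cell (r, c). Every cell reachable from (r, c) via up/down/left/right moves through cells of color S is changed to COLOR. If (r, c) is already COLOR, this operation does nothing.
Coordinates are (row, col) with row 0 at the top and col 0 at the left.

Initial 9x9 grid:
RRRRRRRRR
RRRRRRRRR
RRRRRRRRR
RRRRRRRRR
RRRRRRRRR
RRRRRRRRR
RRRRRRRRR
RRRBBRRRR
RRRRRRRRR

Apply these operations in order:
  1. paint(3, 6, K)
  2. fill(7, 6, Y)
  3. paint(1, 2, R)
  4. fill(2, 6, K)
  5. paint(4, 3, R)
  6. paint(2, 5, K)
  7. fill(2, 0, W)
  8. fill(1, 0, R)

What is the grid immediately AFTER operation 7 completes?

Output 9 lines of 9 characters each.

After op 1 paint(3,6,K):
RRRRRRRRR
RRRRRRRRR
RRRRRRRRR
RRRRRRKRR
RRRRRRRRR
RRRRRRRRR
RRRRRRRRR
RRRBBRRRR
RRRRRRRRR
After op 2 fill(7,6,Y) [78 cells changed]:
YYYYYYYYY
YYYYYYYYY
YYYYYYYYY
YYYYYYKYY
YYYYYYYYY
YYYYYYYYY
YYYYYYYYY
YYYBBYYYY
YYYYYYYYY
After op 3 paint(1,2,R):
YYYYYYYYY
YYRYYYYYY
YYYYYYYYY
YYYYYYKYY
YYYYYYYYY
YYYYYYYYY
YYYYYYYYY
YYYBBYYYY
YYYYYYYYY
After op 4 fill(2,6,K) [77 cells changed]:
KKKKKKKKK
KKRKKKKKK
KKKKKKKKK
KKKKKKKKK
KKKKKKKKK
KKKKKKKKK
KKKKKKKKK
KKKBBKKKK
KKKKKKKKK
After op 5 paint(4,3,R):
KKKKKKKKK
KKRKKKKKK
KKKKKKKKK
KKKKKKKKK
KKKRKKKKK
KKKKKKKKK
KKKKKKKKK
KKKBBKKKK
KKKKKKKKK
After op 6 paint(2,5,K):
KKKKKKKKK
KKRKKKKKK
KKKKKKKKK
KKKKKKKKK
KKKRKKKKK
KKKKKKKKK
KKKKKKKKK
KKKBBKKKK
KKKKKKKKK
After op 7 fill(2,0,W) [77 cells changed]:
WWWWWWWWW
WWRWWWWWW
WWWWWWWWW
WWWWWWWWW
WWWRWWWWW
WWWWWWWWW
WWWWWWWWW
WWWBBWWWW
WWWWWWWWW

Answer: WWWWWWWWW
WWRWWWWWW
WWWWWWWWW
WWWWWWWWW
WWWRWWWWW
WWWWWWWWW
WWWWWWWWW
WWWBBWWWW
WWWWWWWWW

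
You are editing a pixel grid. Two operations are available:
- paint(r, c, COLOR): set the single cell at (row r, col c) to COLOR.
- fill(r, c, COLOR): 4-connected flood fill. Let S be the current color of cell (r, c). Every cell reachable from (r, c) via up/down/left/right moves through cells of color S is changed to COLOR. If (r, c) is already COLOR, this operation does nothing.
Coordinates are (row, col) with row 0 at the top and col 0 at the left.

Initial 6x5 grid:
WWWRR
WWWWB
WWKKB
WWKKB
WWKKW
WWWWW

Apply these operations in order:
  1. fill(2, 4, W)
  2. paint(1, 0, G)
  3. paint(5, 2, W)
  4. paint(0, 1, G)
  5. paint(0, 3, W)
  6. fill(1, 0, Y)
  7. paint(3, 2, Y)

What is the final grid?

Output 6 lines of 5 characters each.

Answer: WGWWR
YWWWW
WWKKW
WWYKW
WWKKW
WWWWW

Derivation:
After op 1 fill(2,4,W) [3 cells changed]:
WWWRR
WWWWW
WWKKW
WWKKW
WWKKW
WWWWW
After op 2 paint(1,0,G):
WWWRR
GWWWW
WWKKW
WWKKW
WWKKW
WWWWW
After op 3 paint(5,2,W):
WWWRR
GWWWW
WWKKW
WWKKW
WWKKW
WWWWW
After op 4 paint(0,1,G):
WGWRR
GWWWW
WWKKW
WWKKW
WWKKW
WWWWW
After op 5 paint(0,3,W):
WGWWR
GWWWW
WWKKW
WWKKW
WWKKW
WWWWW
After op 6 fill(1,0,Y) [1 cells changed]:
WGWWR
YWWWW
WWKKW
WWKKW
WWKKW
WWWWW
After op 7 paint(3,2,Y):
WGWWR
YWWWW
WWKKW
WWYKW
WWKKW
WWWWW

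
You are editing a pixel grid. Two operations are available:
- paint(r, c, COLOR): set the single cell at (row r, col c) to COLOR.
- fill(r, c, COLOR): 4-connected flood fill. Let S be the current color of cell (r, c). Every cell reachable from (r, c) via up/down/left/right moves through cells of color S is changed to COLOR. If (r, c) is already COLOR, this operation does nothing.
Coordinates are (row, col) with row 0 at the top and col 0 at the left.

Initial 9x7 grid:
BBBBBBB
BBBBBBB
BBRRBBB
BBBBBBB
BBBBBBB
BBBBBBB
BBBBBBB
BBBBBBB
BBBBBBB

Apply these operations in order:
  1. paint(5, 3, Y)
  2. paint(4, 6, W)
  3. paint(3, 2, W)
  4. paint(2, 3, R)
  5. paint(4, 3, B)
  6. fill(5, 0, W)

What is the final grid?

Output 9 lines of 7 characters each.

Answer: WWWWWWW
WWWWWWW
WWRRWWW
WWWWWWW
WWWWWWW
WWWYWWW
WWWWWWW
WWWWWWW
WWWWWWW

Derivation:
After op 1 paint(5,3,Y):
BBBBBBB
BBBBBBB
BBRRBBB
BBBBBBB
BBBBBBB
BBBYBBB
BBBBBBB
BBBBBBB
BBBBBBB
After op 2 paint(4,6,W):
BBBBBBB
BBBBBBB
BBRRBBB
BBBBBBB
BBBBBBW
BBBYBBB
BBBBBBB
BBBBBBB
BBBBBBB
After op 3 paint(3,2,W):
BBBBBBB
BBBBBBB
BBRRBBB
BBWBBBB
BBBBBBW
BBBYBBB
BBBBBBB
BBBBBBB
BBBBBBB
After op 4 paint(2,3,R):
BBBBBBB
BBBBBBB
BBRRBBB
BBWBBBB
BBBBBBW
BBBYBBB
BBBBBBB
BBBBBBB
BBBBBBB
After op 5 paint(4,3,B):
BBBBBBB
BBBBBBB
BBRRBBB
BBWBBBB
BBBBBBW
BBBYBBB
BBBBBBB
BBBBBBB
BBBBBBB
After op 6 fill(5,0,W) [58 cells changed]:
WWWWWWW
WWWWWWW
WWRRWWW
WWWWWWW
WWWWWWW
WWWYWWW
WWWWWWW
WWWWWWW
WWWWWWW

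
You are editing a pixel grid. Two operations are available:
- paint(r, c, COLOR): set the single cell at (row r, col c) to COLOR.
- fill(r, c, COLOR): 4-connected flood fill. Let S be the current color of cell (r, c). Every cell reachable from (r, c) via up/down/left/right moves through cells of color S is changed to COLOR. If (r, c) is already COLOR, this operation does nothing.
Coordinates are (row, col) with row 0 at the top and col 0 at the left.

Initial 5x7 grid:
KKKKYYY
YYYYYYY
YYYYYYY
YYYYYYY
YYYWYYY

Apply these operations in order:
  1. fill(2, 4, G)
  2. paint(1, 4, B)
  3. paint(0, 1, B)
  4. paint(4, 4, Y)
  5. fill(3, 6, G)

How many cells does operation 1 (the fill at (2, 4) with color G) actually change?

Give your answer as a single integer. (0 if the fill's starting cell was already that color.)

After op 1 fill(2,4,G) [30 cells changed]:
KKKKGGG
GGGGGGG
GGGGGGG
GGGGGGG
GGGWGGG

Answer: 30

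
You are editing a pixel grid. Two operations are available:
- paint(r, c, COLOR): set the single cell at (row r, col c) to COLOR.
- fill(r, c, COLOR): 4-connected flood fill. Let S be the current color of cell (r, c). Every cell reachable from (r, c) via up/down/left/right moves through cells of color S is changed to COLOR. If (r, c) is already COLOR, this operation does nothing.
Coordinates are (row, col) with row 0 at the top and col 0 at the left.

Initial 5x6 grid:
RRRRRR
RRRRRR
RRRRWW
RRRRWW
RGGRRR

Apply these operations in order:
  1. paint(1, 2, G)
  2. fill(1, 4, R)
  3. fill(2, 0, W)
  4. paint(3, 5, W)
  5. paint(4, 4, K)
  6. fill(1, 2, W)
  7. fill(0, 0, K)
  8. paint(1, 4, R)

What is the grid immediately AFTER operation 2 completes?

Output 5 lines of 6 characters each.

After op 1 paint(1,2,G):
RRRRRR
RRGRRR
RRRRWW
RRRRWW
RGGRRR
After op 2 fill(1,4,R) [0 cells changed]:
RRRRRR
RRGRRR
RRRRWW
RRRRWW
RGGRRR

Answer: RRRRRR
RRGRRR
RRRRWW
RRRRWW
RGGRRR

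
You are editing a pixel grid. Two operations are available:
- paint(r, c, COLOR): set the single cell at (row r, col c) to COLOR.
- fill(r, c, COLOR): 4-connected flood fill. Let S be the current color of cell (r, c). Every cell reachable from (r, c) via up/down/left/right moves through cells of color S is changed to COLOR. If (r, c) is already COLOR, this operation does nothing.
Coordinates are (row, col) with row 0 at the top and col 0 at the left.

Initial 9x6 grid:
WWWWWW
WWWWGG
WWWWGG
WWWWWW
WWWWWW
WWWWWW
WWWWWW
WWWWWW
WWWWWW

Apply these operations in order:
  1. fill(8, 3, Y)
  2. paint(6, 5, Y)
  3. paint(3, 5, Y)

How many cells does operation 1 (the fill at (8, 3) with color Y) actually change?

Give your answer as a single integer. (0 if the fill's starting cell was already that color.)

Answer: 50

Derivation:
After op 1 fill(8,3,Y) [50 cells changed]:
YYYYYY
YYYYGG
YYYYGG
YYYYYY
YYYYYY
YYYYYY
YYYYYY
YYYYYY
YYYYYY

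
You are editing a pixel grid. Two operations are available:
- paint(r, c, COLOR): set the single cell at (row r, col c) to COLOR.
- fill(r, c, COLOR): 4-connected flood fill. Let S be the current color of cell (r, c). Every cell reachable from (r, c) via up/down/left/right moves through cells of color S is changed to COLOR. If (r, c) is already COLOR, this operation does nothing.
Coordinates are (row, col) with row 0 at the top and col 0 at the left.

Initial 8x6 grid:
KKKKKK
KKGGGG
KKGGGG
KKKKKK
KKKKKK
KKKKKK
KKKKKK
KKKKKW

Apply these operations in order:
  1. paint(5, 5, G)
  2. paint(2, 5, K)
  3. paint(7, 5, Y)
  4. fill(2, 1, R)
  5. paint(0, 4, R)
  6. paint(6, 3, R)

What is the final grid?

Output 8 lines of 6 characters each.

After op 1 paint(5,5,G):
KKKKKK
KKGGGG
KKGGGG
KKKKKK
KKKKKK
KKKKKG
KKKKKK
KKKKKW
After op 2 paint(2,5,K):
KKKKKK
KKGGGG
KKGGGK
KKKKKK
KKKKKK
KKKKKG
KKKKKK
KKKKKW
After op 3 paint(7,5,Y):
KKKKKK
KKGGGG
KKGGGK
KKKKKK
KKKKKK
KKKKKG
KKKKKK
KKKKKY
After op 4 fill(2,1,R) [39 cells changed]:
RRRRRR
RRGGGG
RRGGGR
RRRRRR
RRRRRR
RRRRRG
RRRRRR
RRRRRY
After op 5 paint(0,4,R):
RRRRRR
RRGGGG
RRGGGR
RRRRRR
RRRRRR
RRRRRG
RRRRRR
RRRRRY
After op 6 paint(6,3,R):
RRRRRR
RRGGGG
RRGGGR
RRRRRR
RRRRRR
RRRRRG
RRRRRR
RRRRRY

Answer: RRRRRR
RRGGGG
RRGGGR
RRRRRR
RRRRRR
RRRRRG
RRRRRR
RRRRRY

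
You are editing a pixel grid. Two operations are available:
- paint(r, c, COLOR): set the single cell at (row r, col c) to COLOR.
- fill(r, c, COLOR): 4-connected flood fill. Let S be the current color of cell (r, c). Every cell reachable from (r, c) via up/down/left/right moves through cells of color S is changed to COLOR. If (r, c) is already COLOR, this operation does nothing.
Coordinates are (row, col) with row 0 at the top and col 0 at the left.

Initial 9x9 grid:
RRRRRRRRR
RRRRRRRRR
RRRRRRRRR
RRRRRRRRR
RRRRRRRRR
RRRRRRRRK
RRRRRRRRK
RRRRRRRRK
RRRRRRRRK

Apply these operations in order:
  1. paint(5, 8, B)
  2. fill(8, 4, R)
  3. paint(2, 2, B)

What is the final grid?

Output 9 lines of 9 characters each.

After op 1 paint(5,8,B):
RRRRRRRRR
RRRRRRRRR
RRRRRRRRR
RRRRRRRRR
RRRRRRRRR
RRRRRRRRB
RRRRRRRRK
RRRRRRRRK
RRRRRRRRK
After op 2 fill(8,4,R) [0 cells changed]:
RRRRRRRRR
RRRRRRRRR
RRRRRRRRR
RRRRRRRRR
RRRRRRRRR
RRRRRRRRB
RRRRRRRRK
RRRRRRRRK
RRRRRRRRK
After op 3 paint(2,2,B):
RRRRRRRRR
RRRRRRRRR
RRBRRRRRR
RRRRRRRRR
RRRRRRRRR
RRRRRRRRB
RRRRRRRRK
RRRRRRRRK
RRRRRRRRK

Answer: RRRRRRRRR
RRRRRRRRR
RRBRRRRRR
RRRRRRRRR
RRRRRRRRR
RRRRRRRRB
RRRRRRRRK
RRRRRRRRK
RRRRRRRRK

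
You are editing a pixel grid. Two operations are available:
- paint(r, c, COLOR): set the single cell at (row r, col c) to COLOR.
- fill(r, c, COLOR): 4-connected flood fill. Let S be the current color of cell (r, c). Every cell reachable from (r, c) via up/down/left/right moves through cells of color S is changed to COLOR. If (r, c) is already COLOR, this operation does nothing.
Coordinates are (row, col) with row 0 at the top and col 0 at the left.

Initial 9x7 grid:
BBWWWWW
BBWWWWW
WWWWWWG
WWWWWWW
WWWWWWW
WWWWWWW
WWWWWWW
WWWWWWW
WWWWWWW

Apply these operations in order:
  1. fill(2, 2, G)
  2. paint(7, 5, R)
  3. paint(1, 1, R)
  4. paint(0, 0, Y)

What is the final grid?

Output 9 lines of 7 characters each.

Answer: YBGGGGG
BRGGGGG
GGGGGGG
GGGGGGG
GGGGGGG
GGGGGGG
GGGGGGG
GGGGGRG
GGGGGGG

Derivation:
After op 1 fill(2,2,G) [58 cells changed]:
BBGGGGG
BBGGGGG
GGGGGGG
GGGGGGG
GGGGGGG
GGGGGGG
GGGGGGG
GGGGGGG
GGGGGGG
After op 2 paint(7,5,R):
BBGGGGG
BBGGGGG
GGGGGGG
GGGGGGG
GGGGGGG
GGGGGGG
GGGGGGG
GGGGGRG
GGGGGGG
After op 3 paint(1,1,R):
BBGGGGG
BRGGGGG
GGGGGGG
GGGGGGG
GGGGGGG
GGGGGGG
GGGGGGG
GGGGGRG
GGGGGGG
After op 4 paint(0,0,Y):
YBGGGGG
BRGGGGG
GGGGGGG
GGGGGGG
GGGGGGG
GGGGGGG
GGGGGGG
GGGGGRG
GGGGGGG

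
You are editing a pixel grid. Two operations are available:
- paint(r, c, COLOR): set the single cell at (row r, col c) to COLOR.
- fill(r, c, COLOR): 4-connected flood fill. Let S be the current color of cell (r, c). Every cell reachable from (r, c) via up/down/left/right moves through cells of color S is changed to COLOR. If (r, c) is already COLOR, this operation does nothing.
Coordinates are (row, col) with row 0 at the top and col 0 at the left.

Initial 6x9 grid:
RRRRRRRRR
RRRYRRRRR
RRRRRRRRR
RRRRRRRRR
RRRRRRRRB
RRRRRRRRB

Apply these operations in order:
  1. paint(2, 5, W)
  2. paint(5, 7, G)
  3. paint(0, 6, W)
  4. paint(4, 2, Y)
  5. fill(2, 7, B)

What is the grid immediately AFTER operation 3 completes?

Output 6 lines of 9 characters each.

Answer: RRRRRRWRR
RRRYRRRRR
RRRRRWRRR
RRRRRRRRR
RRRRRRRRB
RRRRRRRGB

Derivation:
After op 1 paint(2,5,W):
RRRRRRRRR
RRRYRRRRR
RRRRRWRRR
RRRRRRRRR
RRRRRRRRB
RRRRRRRRB
After op 2 paint(5,7,G):
RRRRRRRRR
RRRYRRRRR
RRRRRWRRR
RRRRRRRRR
RRRRRRRRB
RRRRRRRGB
After op 3 paint(0,6,W):
RRRRRRWRR
RRRYRRRRR
RRRRRWRRR
RRRRRRRRR
RRRRRRRRB
RRRRRRRGB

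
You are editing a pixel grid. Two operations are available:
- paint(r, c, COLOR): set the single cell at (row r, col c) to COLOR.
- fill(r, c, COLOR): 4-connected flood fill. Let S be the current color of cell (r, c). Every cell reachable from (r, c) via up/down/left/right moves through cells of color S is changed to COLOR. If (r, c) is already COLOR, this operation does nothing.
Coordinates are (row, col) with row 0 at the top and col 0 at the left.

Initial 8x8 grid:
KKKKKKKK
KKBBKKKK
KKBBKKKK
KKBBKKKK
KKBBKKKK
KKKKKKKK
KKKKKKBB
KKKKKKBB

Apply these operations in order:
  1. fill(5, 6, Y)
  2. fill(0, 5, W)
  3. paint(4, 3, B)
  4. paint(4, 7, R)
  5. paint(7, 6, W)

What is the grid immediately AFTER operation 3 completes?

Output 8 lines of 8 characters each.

After op 1 fill(5,6,Y) [52 cells changed]:
YYYYYYYY
YYBBYYYY
YYBBYYYY
YYBBYYYY
YYBBYYYY
YYYYYYYY
YYYYYYBB
YYYYYYBB
After op 2 fill(0,5,W) [52 cells changed]:
WWWWWWWW
WWBBWWWW
WWBBWWWW
WWBBWWWW
WWBBWWWW
WWWWWWWW
WWWWWWBB
WWWWWWBB
After op 3 paint(4,3,B):
WWWWWWWW
WWBBWWWW
WWBBWWWW
WWBBWWWW
WWBBWWWW
WWWWWWWW
WWWWWWBB
WWWWWWBB

Answer: WWWWWWWW
WWBBWWWW
WWBBWWWW
WWBBWWWW
WWBBWWWW
WWWWWWWW
WWWWWWBB
WWWWWWBB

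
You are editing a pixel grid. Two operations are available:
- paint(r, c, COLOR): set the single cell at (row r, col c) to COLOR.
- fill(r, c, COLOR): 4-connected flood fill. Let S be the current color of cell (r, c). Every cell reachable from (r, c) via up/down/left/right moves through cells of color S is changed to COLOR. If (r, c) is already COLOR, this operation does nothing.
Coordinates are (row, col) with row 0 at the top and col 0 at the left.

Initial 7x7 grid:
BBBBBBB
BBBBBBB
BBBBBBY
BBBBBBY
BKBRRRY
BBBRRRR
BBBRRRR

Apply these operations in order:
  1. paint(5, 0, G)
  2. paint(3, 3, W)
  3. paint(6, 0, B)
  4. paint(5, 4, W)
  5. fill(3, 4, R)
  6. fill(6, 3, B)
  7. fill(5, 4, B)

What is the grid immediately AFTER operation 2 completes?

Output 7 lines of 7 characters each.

Answer: BBBBBBB
BBBBBBB
BBBBBBY
BBBWBBY
BKBRRRY
GBBRRRR
BBBRRRR

Derivation:
After op 1 paint(5,0,G):
BBBBBBB
BBBBBBB
BBBBBBY
BBBBBBY
BKBRRRY
GBBRRRR
BBBRRRR
After op 2 paint(3,3,W):
BBBBBBB
BBBBBBB
BBBBBBY
BBBWBBY
BKBRRRY
GBBRRRR
BBBRRRR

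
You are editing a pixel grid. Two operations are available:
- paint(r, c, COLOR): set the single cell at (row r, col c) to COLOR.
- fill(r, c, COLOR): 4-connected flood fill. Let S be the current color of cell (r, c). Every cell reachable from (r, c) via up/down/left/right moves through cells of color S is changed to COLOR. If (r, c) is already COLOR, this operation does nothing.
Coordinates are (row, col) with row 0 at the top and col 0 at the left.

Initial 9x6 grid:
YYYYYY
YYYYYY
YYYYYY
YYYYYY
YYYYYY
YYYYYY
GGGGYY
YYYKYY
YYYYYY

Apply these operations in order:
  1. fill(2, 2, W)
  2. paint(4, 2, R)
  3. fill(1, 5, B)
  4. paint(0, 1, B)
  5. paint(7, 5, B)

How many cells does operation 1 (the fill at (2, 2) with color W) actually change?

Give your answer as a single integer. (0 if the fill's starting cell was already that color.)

After op 1 fill(2,2,W) [49 cells changed]:
WWWWWW
WWWWWW
WWWWWW
WWWWWW
WWWWWW
WWWWWW
GGGGWW
WWWKWW
WWWWWW

Answer: 49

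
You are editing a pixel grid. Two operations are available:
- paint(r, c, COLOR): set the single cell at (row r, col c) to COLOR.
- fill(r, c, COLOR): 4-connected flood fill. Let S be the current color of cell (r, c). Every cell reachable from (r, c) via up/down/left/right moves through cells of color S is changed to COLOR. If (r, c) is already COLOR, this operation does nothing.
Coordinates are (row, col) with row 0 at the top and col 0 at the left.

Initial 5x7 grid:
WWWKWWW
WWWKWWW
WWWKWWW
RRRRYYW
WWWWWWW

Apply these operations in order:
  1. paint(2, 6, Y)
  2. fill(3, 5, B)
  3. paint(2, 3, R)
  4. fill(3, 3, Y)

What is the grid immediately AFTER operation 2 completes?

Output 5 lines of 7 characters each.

After op 1 paint(2,6,Y):
WWWKWWW
WWWKWWW
WWWKWWY
RRRRYYW
WWWWWWW
After op 2 fill(3,5,B) [2 cells changed]:
WWWKWWW
WWWKWWW
WWWKWWY
RRRRBBW
WWWWWWW

Answer: WWWKWWW
WWWKWWW
WWWKWWY
RRRRBBW
WWWWWWW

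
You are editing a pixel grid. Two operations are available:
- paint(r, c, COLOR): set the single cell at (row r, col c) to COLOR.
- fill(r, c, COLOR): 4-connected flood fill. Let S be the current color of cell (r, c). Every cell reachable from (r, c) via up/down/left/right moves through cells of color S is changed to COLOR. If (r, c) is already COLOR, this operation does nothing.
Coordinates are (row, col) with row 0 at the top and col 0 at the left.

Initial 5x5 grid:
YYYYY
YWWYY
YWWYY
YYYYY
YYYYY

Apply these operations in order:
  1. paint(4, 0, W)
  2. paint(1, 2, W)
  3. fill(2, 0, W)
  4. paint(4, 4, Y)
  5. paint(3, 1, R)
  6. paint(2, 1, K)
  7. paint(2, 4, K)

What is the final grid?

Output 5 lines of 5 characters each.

After op 1 paint(4,0,W):
YYYYY
YWWYY
YWWYY
YYYYY
WYYYY
After op 2 paint(1,2,W):
YYYYY
YWWYY
YWWYY
YYYYY
WYYYY
After op 3 fill(2,0,W) [20 cells changed]:
WWWWW
WWWWW
WWWWW
WWWWW
WWWWW
After op 4 paint(4,4,Y):
WWWWW
WWWWW
WWWWW
WWWWW
WWWWY
After op 5 paint(3,1,R):
WWWWW
WWWWW
WWWWW
WRWWW
WWWWY
After op 6 paint(2,1,K):
WWWWW
WWWWW
WKWWW
WRWWW
WWWWY
After op 7 paint(2,4,K):
WWWWW
WWWWW
WKWWK
WRWWW
WWWWY

Answer: WWWWW
WWWWW
WKWWK
WRWWW
WWWWY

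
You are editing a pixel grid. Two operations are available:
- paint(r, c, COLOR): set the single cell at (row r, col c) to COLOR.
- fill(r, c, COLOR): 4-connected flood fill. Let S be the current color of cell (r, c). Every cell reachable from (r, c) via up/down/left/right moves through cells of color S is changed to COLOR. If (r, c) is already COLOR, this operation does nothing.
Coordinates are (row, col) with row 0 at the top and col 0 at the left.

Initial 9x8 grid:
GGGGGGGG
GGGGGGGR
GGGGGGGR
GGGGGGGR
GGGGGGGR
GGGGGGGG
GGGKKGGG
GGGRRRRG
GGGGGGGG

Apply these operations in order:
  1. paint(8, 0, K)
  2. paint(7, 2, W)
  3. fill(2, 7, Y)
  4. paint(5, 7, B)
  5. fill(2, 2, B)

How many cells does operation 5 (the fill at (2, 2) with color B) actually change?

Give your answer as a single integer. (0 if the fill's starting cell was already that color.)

Answer: 59

Derivation:
After op 1 paint(8,0,K):
GGGGGGGG
GGGGGGGR
GGGGGGGR
GGGGGGGR
GGGGGGGR
GGGGGGGG
GGGKKGGG
GGGRRRRG
KGGGGGGG
After op 2 paint(7,2,W):
GGGGGGGG
GGGGGGGR
GGGGGGGR
GGGGGGGR
GGGGGGGR
GGGGGGGG
GGGKKGGG
GGWRRRRG
KGGGGGGG
After op 3 fill(2,7,Y) [4 cells changed]:
GGGGGGGG
GGGGGGGY
GGGGGGGY
GGGGGGGY
GGGGGGGY
GGGGGGGG
GGGKKGGG
GGWRRRRG
KGGGGGGG
After op 4 paint(5,7,B):
GGGGGGGG
GGGGGGGY
GGGGGGGY
GGGGGGGY
GGGGGGGY
GGGGGGGB
GGGKKGGG
GGWRRRRG
KGGGGGGG
After op 5 fill(2,2,B) [59 cells changed]:
BBBBBBBB
BBBBBBBY
BBBBBBBY
BBBBBBBY
BBBBBBBY
BBBBBBBB
BBBKKBBB
BBWRRRRB
KBBBBBBB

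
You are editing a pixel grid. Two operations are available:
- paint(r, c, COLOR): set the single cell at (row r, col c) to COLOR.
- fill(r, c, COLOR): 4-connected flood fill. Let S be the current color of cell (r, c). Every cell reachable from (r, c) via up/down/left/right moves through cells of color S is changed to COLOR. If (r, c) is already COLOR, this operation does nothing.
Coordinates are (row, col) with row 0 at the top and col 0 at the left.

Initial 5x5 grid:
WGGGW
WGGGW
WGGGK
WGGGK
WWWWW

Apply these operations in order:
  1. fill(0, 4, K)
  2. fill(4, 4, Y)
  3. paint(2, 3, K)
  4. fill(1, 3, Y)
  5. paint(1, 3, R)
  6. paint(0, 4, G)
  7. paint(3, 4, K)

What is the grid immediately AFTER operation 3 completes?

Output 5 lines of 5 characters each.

Answer: YGGGK
YGGGK
YGGKK
YGGGK
YYYYY

Derivation:
After op 1 fill(0,4,K) [2 cells changed]:
WGGGK
WGGGK
WGGGK
WGGGK
WWWWW
After op 2 fill(4,4,Y) [9 cells changed]:
YGGGK
YGGGK
YGGGK
YGGGK
YYYYY
After op 3 paint(2,3,K):
YGGGK
YGGGK
YGGKK
YGGGK
YYYYY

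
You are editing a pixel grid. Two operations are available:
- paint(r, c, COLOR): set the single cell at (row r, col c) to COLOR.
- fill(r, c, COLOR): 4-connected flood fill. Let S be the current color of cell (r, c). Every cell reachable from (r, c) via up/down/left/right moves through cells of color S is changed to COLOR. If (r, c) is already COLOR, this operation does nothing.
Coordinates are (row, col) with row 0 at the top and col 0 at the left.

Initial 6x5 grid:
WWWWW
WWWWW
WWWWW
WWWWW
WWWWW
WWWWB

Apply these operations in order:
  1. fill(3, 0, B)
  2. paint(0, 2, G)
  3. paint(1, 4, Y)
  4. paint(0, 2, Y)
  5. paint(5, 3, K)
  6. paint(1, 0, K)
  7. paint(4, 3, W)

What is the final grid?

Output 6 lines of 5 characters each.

Answer: BBYBB
KBBBY
BBBBB
BBBBB
BBBWB
BBBKB

Derivation:
After op 1 fill(3,0,B) [29 cells changed]:
BBBBB
BBBBB
BBBBB
BBBBB
BBBBB
BBBBB
After op 2 paint(0,2,G):
BBGBB
BBBBB
BBBBB
BBBBB
BBBBB
BBBBB
After op 3 paint(1,4,Y):
BBGBB
BBBBY
BBBBB
BBBBB
BBBBB
BBBBB
After op 4 paint(0,2,Y):
BBYBB
BBBBY
BBBBB
BBBBB
BBBBB
BBBBB
After op 5 paint(5,3,K):
BBYBB
BBBBY
BBBBB
BBBBB
BBBBB
BBBKB
After op 6 paint(1,0,K):
BBYBB
KBBBY
BBBBB
BBBBB
BBBBB
BBBKB
After op 7 paint(4,3,W):
BBYBB
KBBBY
BBBBB
BBBBB
BBBWB
BBBKB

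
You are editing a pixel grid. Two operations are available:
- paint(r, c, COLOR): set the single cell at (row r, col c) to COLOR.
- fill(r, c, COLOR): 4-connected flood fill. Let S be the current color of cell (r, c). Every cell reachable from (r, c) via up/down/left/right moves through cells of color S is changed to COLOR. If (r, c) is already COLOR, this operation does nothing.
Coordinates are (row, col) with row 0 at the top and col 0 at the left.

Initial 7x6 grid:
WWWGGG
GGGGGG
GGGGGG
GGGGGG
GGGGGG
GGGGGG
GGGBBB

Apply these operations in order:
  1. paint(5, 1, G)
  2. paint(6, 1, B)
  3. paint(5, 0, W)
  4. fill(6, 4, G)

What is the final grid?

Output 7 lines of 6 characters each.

Answer: WWWGGG
GGGGGG
GGGGGG
GGGGGG
GGGGGG
WGGGGG
GBGGGG

Derivation:
After op 1 paint(5,1,G):
WWWGGG
GGGGGG
GGGGGG
GGGGGG
GGGGGG
GGGGGG
GGGBBB
After op 2 paint(6,1,B):
WWWGGG
GGGGGG
GGGGGG
GGGGGG
GGGGGG
GGGGGG
GBGBBB
After op 3 paint(5,0,W):
WWWGGG
GGGGGG
GGGGGG
GGGGGG
GGGGGG
WGGGGG
GBGBBB
After op 4 fill(6,4,G) [3 cells changed]:
WWWGGG
GGGGGG
GGGGGG
GGGGGG
GGGGGG
WGGGGG
GBGGGG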